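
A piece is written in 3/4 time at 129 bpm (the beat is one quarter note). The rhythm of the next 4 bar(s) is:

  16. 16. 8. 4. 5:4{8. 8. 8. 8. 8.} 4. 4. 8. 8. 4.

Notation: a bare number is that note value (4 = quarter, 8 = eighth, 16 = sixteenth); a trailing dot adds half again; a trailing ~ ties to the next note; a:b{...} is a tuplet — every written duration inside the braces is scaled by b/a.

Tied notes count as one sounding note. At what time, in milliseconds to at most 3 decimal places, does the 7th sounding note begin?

1. 0.0ms @ 0 + 174.419ms (3/8)
2. 174.419ms @ 3/8 + 174.419ms (3/8)
3. 348.837ms @ 3/4 + 348.837ms (3/4)
4. 697.674ms @ 3/2 + 697.674ms (3/2)
5. 1395.349ms @ 3 + 279.07ms (3/5)
6. 1674.419ms @ 18/5 + 279.07ms (3/5)
7. 1953.488ms @ 21/5 + 279.07ms (3/5)
8. 2232.558ms @ 24/5 + 279.07ms (3/5)
9. 2511.628ms @ 27/5 + 279.07ms (3/5)
10. 2790.698ms @ 6 + 697.674ms (3/2)
11. 3488.372ms @ 15/2 + 697.674ms (3/2)
12. 4186.047ms @ 9 + 348.837ms (3/4)
13. 4534.884ms @ 39/4 + 348.837ms (3/4)
14. 4883.721ms @ 21/2 + 697.674ms (3/2)

note 7 onset = 21/5b = 1953.488ms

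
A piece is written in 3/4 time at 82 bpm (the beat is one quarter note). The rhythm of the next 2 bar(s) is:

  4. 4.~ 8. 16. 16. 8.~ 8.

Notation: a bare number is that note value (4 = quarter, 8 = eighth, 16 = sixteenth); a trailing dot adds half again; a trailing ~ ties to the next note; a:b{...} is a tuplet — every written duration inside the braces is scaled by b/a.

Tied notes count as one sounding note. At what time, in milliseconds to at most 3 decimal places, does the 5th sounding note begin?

note 5 onset = 9/2b = 3292.683ms

1. 0.0ms @ 0 + 1097.561ms (3/2)
2. 1097.561ms @ 3/2 + 1646.341ms (9/4)
3. 2743.902ms @ 15/4 + 274.39ms (3/8)
4. 3018.293ms @ 33/8 + 274.39ms (3/8)
5. 3292.683ms @ 9/2 + 1097.561ms (3/2)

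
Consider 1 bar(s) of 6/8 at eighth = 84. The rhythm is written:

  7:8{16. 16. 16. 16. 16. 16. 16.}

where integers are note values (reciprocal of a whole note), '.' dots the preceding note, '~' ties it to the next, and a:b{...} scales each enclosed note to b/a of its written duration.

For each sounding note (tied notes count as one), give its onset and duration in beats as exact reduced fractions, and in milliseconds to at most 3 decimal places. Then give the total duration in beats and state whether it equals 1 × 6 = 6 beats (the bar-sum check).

1) 0.0ms=0b +612.245ms=6/7b
2) 612.245ms=6/7b +612.245ms=6/7b
3) 1224.49ms=12/7b +612.245ms=6/7b
4) 1836.735ms=18/7b +612.245ms=6/7b
5) 2448.98ms=24/7b +612.245ms=6/7b
6) 3061.224ms=30/7b +612.245ms=6/7b
7) 3673.469ms=36/7b +612.245ms=6/7b
Σ=6b of 6 (84bpm 6/8) — PASS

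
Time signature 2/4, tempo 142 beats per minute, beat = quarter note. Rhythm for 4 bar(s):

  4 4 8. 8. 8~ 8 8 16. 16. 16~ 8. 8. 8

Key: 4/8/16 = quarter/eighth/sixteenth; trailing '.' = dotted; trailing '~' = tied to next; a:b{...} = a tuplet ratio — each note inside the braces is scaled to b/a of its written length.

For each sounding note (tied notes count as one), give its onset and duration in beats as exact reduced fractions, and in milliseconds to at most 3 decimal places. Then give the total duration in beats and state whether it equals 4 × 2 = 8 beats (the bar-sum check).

1) 0.0ms=0b +422.535ms=1b
2) 422.535ms=1b +422.535ms=1b
3) 845.07ms=2b +316.901ms=3/4b
4) 1161.972ms=11/4b +316.901ms=3/4b
5) 1478.873ms=7/2b +422.535ms=1b
6) 1901.408ms=9/2b +211.268ms=1/2b
7) 2112.676ms=5b +158.451ms=3/8b
8) 2271.127ms=43/8b +158.451ms=3/8b
9) 2429.577ms=23/4b +422.535ms=1b
10) 2852.113ms=27/4b +316.901ms=3/4b
11) 3169.014ms=15/2b +211.268ms=1/2b
Σ=8b of 8 (142bpm 2/4) — PASS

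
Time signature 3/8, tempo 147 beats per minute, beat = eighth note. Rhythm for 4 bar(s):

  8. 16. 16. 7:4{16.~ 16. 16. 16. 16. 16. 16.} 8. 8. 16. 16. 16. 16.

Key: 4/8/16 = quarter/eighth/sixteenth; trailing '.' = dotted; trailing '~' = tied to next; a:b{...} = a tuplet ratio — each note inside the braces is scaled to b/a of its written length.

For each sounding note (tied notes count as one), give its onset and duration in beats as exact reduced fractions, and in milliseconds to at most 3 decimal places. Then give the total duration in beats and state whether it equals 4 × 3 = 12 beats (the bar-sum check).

1) 0.0ms=0b +612.245ms=3/2b
2) 612.245ms=3/2b +306.122ms=3/4b
3) 918.367ms=9/4b +306.122ms=3/4b
4) 1224.49ms=3b +349.854ms=6/7b
5) 1574.344ms=27/7b +174.927ms=3/7b
6) 1749.271ms=30/7b +174.927ms=3/7b
7) 1924.198ms=33/7b +174.927ms=3/7b
8) 2099.125ms=36/7b +174.927ms=3/7b
9) 2274.052ms=39/7b +174.927ms=3/7b
10) 2448.98ms=6b +612.245ms=3/2b
11) 3061.224ms=15/2b +612.245ms=3/2b
12) 3673.469ms=9b +306.122ms=3/4b
13) 3979.592ms=39/4b +306.122ms=3/4b
14) 4285.714ms=21/2b +306.122ms=3/4b
15) 4591.837ms=45/4b +306.122ms=3/4b
Σ=12b of 12 (147bpm 3/8) — PASS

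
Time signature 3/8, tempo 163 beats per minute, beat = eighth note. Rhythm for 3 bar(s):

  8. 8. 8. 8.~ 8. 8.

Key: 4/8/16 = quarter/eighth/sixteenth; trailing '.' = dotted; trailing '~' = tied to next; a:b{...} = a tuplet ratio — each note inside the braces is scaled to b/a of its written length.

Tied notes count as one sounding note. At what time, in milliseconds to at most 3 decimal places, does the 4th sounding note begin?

note 4 onset = 9/2b = 1656.442ms

1. 0.0ms @ 0 + 552.147ms (3/2)
2. 552.147ms @ 3/2 + 552.147ms (3/2)
3. 1104.294ms @ 3 + 552.147ms (3/2)
4. 1656.442ms @ 9/2 + 1104.294ms (3)
5. 2760.736ms @ 15/2 + 552.147ms (3/2)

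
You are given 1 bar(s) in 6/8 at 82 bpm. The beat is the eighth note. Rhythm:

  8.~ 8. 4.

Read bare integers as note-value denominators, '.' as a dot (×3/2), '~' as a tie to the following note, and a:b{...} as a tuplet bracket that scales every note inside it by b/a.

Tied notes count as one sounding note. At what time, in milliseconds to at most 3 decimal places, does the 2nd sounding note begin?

1. 0.0ms @ 0 + 2195.122ms (3)
2. 2195.122ms @ 3 + 2195.122ms (3)

note 2 onset = 3b = 2195.122ms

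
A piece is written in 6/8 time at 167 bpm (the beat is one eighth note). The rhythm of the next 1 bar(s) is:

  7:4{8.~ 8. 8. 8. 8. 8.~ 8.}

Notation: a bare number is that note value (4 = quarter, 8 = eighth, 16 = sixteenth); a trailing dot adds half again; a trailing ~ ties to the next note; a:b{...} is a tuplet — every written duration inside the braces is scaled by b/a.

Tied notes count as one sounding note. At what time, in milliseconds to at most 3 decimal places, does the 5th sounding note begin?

1. 0.0ms @ 0 + 615.911ms (12/7)
2. 615.911ms @ 12/7 + 307.956ms (6/7)
3. 923.867ms @ 18/7 + 307.956ms (6/7)
4. 1231.822ms @ 24/7 + 307.956ms (6/7)
5. 1539.778ms @ 30/7 + 615.911ms (12/7)

note 5 onset = 30/7b = 1539.778ms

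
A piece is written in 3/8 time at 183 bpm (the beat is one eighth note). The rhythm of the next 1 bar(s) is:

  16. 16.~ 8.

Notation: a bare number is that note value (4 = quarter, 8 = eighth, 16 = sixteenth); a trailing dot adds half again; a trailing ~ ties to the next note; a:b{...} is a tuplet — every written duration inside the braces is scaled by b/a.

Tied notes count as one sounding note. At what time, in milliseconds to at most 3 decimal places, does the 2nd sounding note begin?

note 2 onset = 3/4b = 245.902ms

1. 0.0ms @ 0 + 245.902ms (3/4)
2. 245.902ms @ 3/4 + 737.705ms (9/4)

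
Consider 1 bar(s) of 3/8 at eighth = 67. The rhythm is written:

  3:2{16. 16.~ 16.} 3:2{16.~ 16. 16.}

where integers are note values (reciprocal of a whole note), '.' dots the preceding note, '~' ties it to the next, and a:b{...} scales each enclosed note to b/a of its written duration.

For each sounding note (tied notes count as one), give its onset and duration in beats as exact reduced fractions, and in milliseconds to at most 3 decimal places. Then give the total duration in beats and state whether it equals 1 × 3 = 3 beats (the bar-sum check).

1) 0.0ms=0b +447.761ms=1/2b
2) 447.761ms=1/2b +895.522ms=1b
3) 1343.284ms=3/2b +895.522ms=1b
4) 2238.806ms=5/2b +447.761ms=1/2b
Σ=3b of 3 (67bpm 3/8) — PASS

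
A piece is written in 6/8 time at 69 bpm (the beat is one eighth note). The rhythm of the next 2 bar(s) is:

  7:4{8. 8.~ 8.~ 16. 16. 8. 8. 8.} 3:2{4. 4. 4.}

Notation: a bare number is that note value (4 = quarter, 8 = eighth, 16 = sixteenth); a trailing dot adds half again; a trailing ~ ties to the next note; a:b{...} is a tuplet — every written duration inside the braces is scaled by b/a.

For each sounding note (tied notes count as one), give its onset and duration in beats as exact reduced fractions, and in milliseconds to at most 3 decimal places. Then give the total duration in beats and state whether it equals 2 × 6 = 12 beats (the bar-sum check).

1) 0.0ms=0b +745.342ms=6/7b
2) 745.342ms=6/7b +1863.354ms=15/7b
3) 2608.696ms=3b +372.671ms=3/7b
4) 2981.366ms=24/7b +745.342ms=6/7b
5) 3726.708ms=30/7b +745.342ms=6/7b
6) 4472.05ms=36/7b +745.342ms=6/7b
7) 5217.391ms=6b +1739.13ms=2b
8) 6956.522ms=8b +1739.13ms=2b
9) 8695.652ms=10b +1739.13ms=2b
Σ=12b of 12 (69bpm 6/8) — PASS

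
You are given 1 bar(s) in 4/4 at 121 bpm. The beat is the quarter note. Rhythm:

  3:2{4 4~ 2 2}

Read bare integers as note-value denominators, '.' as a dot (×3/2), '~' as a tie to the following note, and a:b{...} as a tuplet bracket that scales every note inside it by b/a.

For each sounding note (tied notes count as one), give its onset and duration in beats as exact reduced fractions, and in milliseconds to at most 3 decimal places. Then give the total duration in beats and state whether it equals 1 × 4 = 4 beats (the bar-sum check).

1) 0.0ms=0b +330.579ms=2/3b
2) 330.579ms=2/3b +991.736ms=2b
3) 1322.314ms=8/3b +661.157ms=4/3b
Σ=4b of 4 (121bpm 4/4) — PASS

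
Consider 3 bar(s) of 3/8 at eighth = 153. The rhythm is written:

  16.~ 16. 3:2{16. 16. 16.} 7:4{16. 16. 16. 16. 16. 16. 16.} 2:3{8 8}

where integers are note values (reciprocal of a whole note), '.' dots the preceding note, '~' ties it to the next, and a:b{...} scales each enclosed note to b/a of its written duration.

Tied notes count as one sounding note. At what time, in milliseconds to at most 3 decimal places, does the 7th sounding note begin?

note 7 onset = 27/7b = 1512.605ms

1. 0.0ms @ 0 + 588.235ms (3/2)
2. 588.235ms @ 3/2 + 196.078ms (1/2)
3. 784.314ms @ 2 + 196.078ms (1/2)
4. 980.392ms @ 5/2 + 196.078ms (1/2)
5. 1176.471ms @ 3 + 168.067ms (3/7)
6. 1344.538ms @ 24/7 + 168.067ms (3/7)
7. 1512.605ms @ 27/7 + 168.067ms (3/7)
8. 1680.672ms @ 30/7 + 168.067ms (3/7)
9. 1848.739ms @ 33/7 + 168.067ms (3/7)
10. 2016.807ms @ 36/7 + 168.067ms (3/7)
11. 2184.874ms @ 39/7 + 168.067ms (3/7)
12. 2352.941ms @ 6 + 588.235ms (3/2)
13. 2941.176ms @ 15/2 + 588.235ms (3/2)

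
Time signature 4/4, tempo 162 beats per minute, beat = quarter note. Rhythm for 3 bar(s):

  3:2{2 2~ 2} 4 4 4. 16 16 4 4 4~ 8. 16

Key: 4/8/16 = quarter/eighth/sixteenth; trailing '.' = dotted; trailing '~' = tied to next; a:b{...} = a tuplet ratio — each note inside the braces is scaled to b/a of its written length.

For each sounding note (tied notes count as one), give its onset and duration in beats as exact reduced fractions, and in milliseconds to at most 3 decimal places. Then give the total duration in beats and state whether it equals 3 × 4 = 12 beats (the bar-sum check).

1) 0.0ms=0b +493.827ms=4/3b
2) 493.827ms=4/3b +987.654ms=8/3b
3) 1481.481ms=4b +370.37ms=1b
4) 1851.852ms=5b +370.37ms=1b
5) 2222.222ms=6b +555.556ms=3/2b
6) 2777.778ms=15/2b +92.593ms=1/4b
7) 2870.37ms=31/4b +92.593ms=1/4b
8) 2962.963ms=8b +370.37ms=1b
9) 3333.333ms=9b +370.37ms=1b
10) 3703.704ms=10b +648.148ms=7/4b
11) 4351.852ms=47/4b +92.593ms=1/4b
Σ=12b of 12 (162bpm 4/4) — PASS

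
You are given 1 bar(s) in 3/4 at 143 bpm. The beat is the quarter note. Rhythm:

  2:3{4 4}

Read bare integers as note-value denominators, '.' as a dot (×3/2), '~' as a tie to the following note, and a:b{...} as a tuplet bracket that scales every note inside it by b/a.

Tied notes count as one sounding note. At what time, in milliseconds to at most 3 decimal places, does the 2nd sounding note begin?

note 2 onset = 3/2b = 629.371ms

1. 0.0ms @ 0 + 629.371ms (3/2)
2. 629.371ms @ 3/2 + 629.371ms (3/2)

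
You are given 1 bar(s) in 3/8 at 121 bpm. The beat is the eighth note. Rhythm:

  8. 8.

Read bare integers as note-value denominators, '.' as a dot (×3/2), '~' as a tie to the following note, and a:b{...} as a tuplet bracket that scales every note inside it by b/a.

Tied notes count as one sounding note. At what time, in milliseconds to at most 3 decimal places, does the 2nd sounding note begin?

note 2 onset = 3/2b = 743.802ms

1. 0.0ms @ 0 + 743.802ms (3/2)
2. 743.802ms @ 3/2 + 743.802ms (3/2)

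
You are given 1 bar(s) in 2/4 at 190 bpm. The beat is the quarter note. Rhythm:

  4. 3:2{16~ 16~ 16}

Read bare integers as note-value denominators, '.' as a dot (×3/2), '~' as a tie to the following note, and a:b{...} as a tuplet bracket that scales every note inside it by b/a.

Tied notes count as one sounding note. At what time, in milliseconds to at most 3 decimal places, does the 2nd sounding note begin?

note 2 onset = 3/2b = 473.684ms

1. 0.0ms @ 0 + 473.684ms (3/2)
2. 473.684ms @ 3/2 + 157.895ms (1/2)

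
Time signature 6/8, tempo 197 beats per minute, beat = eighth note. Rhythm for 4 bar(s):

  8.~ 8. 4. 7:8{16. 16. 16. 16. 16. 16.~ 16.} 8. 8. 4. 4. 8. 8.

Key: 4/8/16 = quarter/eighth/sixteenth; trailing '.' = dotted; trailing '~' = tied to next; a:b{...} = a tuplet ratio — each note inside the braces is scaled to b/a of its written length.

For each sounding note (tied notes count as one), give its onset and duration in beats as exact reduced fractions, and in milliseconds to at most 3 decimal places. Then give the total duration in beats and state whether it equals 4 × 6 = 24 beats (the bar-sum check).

1) 0.0ms=0b +913.706ms=3b
2) 913.706ms=3b +913.706ms=3b
3) 1827.411ms=6b +261.059ms=6/7b
4) 2088.47ms=48/7b +261.059ms=6/7b
5) 2349.529ms=54/7b +261.059ms=6/7b
6) 2610.587ms=60/7b +261.059ms=6/7b
7) 2871.646ms=66/7b +261.059ms=6/7b
8) 3132.705ms=72/7b +522.117ms=12/7b
9) 3654.822ms=12b +456.853ms=3/2b
10) 4111.675ms=27/2b +456.853ms=3/2b
11) 4568.528ms=15b +913.706ms=3b
12) 5482.234ms=18b +913.706ms=3b
13) 6395.939ms=21b +456.853ms=3/2b
14) 6852.792ms=45/2b +456.853ms=3/2b
Σ=24b of 24 (197bpm 6/8) — PASS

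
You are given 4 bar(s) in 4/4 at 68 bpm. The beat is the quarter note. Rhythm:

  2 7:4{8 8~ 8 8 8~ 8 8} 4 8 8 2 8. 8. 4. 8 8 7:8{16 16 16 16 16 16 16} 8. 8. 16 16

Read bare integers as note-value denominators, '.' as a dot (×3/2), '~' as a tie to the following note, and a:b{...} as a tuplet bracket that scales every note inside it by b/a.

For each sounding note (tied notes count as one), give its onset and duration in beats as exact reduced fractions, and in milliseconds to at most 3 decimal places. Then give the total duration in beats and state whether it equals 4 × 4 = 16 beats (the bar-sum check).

1) 0.0ms=0b +1764.706ms=2b
2) 1764.706ms=2b +252.101ms=2/7b
3) 2016.807ms=16/7b +504.202ms=4/7b
4) 2521.008ms=20/7b +252.101ms=2/7b
5) 2773.109ms=22/7b +504.202ms=4/7b
6) 3277.311ms=26/7b +252.101ms=2/7b
7) 3529.412ms=4b +882.353ms=1b
8) 4411.765ms=5b +441.176ms=1/2b
9) 4852.941ms=11/2b +441.176ms=1/2b
10) 5294.118ms=6b +1764.706ms=2b
11) 7058.824ms=8b +661.765ms=3/4b
12) 7720.588ms=35/4b +661.765ms=3/4b
13) 8382.353ms=19/2b +1323.529ms=3/2b
14) 9705.882ms=11b +441.176ms=1/2b
15) 10147.059ms=23/2b +441.176ms=1/2b
16) 10588.235ms=12b +252.101ms=2/7b
17) 10840.336ms=86/7b +252.101ms=2/7b
18) 11092.437ms=88/7b +252.101ms=2/7b
19) 11344.538ms=90/7b +252.101ms=2/7b
20) 11596.639ms=92/7b +252.101ms=2/7b
21) 11848.739ms=94/7b +252.101ms=2/7b
22) 12100.84ms=96/7b +252.101ms=2/7b
23) 12352.941ms=14b +661.765ms=3/4b
24) 13014.706ms=59/4b +661.765ms=3/4b
25) 13676.471ms=31/2b +220.588ms=1/4b
26) 13897.059ms=63/4b +220.588ms=1/4b
Σ=16b of 16 (68bpm 4/4) — PASS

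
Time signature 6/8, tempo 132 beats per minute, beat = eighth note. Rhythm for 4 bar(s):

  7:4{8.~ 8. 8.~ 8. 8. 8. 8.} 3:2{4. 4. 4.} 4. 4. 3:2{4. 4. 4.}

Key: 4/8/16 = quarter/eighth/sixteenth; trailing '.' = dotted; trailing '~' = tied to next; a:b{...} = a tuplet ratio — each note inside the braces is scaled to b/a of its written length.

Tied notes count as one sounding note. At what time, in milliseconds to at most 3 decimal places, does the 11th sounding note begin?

1. 0.0ms @ 0 + 779.221ms (12/7)
2. 779.221ms @ 12/7 + 779.221ms (12/7)
3. 1558.442ms @ 24/7 + 389.61ms (6/7)
4. 1948.052ms @ 30/7 + 389.61ms (6/7)
5. 2337.662ms @ 36/7 + 389.61ms (6/7)
6. 2727.273ms @ 6 + 909.091ms (2)
7. 3636.364ms @ 8 + 909.091ms (2)
8. 4545.455ms @ 10 + 909.091ms (2)
9. 5454.545ms @ 12 + 1363.636ms (3)
10. 6818.182ms @ 15 + 1363.636ms (3)
11. 8181.818ms @ 18 + 909.091ms (2)
12. 9090.909ms @ 20 + 909.091ms (2)
13. 10000.0ms @ 22 + 909.091ms (2)

note 11 onset = 18b = 8181.818ms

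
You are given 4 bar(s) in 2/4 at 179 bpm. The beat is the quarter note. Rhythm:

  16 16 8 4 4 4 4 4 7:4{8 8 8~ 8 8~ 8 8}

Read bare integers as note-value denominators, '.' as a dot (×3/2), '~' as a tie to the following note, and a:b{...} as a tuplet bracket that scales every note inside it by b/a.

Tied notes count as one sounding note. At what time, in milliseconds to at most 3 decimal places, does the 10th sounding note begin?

note 10 onset = 44/7b = 2106.943ms

1. 0.0ms @ 0 + 83.799ms (1/4)
2. 83.799ms @ 1/4 + 83.799ms (1/4)
3. 167.598ms @ 1/2 + 167.598ms (1/2)
4. 335.196ms @ 1 + 335.196ms (1)
5. 670.391ms @ 2 + 335.196ms (1)
6. 1005.587ms @ 3 + 335.196ms (1)
7. 1340.782ms @ 4 + 335.196ms (1)
8. 1675.978ms @ 5 + 335.196ms (1)
9. 2011.173ms @ 6 + 95.77ms (2/7)
10. 2106.943ms @ 44/7 + 95.77ms (2/7)
11. 2202.713ms @ 46/7 + 191.54ms (4/7)
12. 2394.254ms @ 50/7 + 191.54ms (4/7)
13. 2585.794ms @ 54/7 + 95.77ms (2/7)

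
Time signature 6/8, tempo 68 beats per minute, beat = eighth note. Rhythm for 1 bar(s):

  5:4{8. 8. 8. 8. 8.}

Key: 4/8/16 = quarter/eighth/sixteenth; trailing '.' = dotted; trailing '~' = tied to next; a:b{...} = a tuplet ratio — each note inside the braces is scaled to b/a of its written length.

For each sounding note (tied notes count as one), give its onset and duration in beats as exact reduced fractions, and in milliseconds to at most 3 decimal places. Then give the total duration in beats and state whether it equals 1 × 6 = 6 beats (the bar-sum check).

1) 0.0ms=0b +1058.824ms=6/5b
2) 1058.824ms=6/5b +1058.824ms=6/5b
3) 2117.647ms=12/5b +1058.824ms=6/5b
4) 3176.471ms=18/5b +1058.824ms=6/5b
5) 4235.294ms=24/5b +1058.824ms=6/5b
Σ=6b of 6 (68bpm 6/8) — PASS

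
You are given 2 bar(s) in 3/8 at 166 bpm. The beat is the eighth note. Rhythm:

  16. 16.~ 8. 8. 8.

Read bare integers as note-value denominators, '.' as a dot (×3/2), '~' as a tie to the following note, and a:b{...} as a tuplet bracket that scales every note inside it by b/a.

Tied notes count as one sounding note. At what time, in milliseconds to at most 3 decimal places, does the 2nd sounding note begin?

1. 0.0ms @ 0 + 271.084ms (3/4)
2. 271.084ms @ 3/4 + 813.253ms (9/4)
3. 1084.337ms @ 3 + 542.169ms (3/2)
4. 1626.506ms @ 9/2 + 542.169ms (3/2)

note 2 onset = 3/4b = 271.084ms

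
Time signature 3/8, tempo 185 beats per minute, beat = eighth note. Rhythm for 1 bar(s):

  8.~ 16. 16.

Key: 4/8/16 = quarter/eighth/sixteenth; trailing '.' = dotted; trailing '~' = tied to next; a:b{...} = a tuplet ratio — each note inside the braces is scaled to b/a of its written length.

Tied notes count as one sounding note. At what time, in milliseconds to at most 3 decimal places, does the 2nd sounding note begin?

1. 0.0ms @ 0 + 729.73ms (9/4)
2. 729.73ms @ 9/4 + 243.243ms (3/4)

note 2 onset = 9/4b = 729.73ms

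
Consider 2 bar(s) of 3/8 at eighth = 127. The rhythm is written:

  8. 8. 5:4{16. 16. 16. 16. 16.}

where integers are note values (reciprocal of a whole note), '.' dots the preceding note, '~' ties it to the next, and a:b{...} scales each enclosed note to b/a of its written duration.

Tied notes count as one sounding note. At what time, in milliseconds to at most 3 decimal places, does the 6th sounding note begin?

1. 0.0ms @ 0 + 708.661ms (3/2)
2. 708.661ms @ 3/2 + 708.661ms (3/2)
3. 1417.323ms @ 3 + 283.465ms (3/5)
4. 1700.787ms @ 18/5 + 283.465ms (3/5)
5. 1984.252ms @ 21/5 + 283.465ms (3/5)
6. 2267.717ms @ 24/5 + 283.465ms (3/5)
7. 2551.181ms @ 27/5 + 283.465ms (3/5)

note 6 onset = 24/5b = 2267.717ms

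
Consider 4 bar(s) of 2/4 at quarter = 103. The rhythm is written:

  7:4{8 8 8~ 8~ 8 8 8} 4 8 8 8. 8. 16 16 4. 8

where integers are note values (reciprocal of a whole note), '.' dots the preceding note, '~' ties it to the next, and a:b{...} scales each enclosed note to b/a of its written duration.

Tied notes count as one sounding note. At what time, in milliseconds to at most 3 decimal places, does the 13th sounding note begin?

1. 0.0ms @ 0 + 166.436ms (2/7)
2. 166.436ms @ 2/7 + 166.436ms (2/7)
3. 332.871ms @ 4/7 + 499.307ms (6/7)
4. 832.178ms @ 10/7 + 166.436ms (2/7)
5. 998.613ms @ 12/7 + 166.436ms (2/7)
6. 1165.049ms @ 2 + 582.524ms (1)
7. 1747.573ms @ 3 + 291.262ms (1/2)
8. 2038.835ms @ 7/2 + 291.262ms (1/2)
9. 2330.097ms @ 4 + 436.893ms (3/4)
10. 2766.99ms @ 19/4 + 436.893ms (3/4)
11. 3203.883ms @ 11/2 + 145.631ms (1/4)
12. 3349.515ms @ 23/4 + 145.631ms (1/4)
13. 3495.146ms @ 6 + 873.786ms (3/2)
14. 4368.932ms @ 15/2 + 291.262ms (1/2)

note 13 onset = 6b = 3495.146ms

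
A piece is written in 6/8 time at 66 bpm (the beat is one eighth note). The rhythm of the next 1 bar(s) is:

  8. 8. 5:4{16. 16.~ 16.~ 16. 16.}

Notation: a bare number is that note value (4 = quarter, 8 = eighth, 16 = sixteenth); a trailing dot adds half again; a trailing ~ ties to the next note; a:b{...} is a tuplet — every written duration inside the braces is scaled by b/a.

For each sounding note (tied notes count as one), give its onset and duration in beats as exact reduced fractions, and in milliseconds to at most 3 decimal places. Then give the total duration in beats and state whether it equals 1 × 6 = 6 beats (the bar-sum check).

1) 0.0ms=0b +1363.636ms=3/2b
2) 1363.636ms=3/2b +1363.636ms=3/2b
3) 2727.273ms=3b +545.455ms=3/5b
4) 3272.727ms=18/5b +1636.364ms=9/5b
5) 4909.091ms=27/5b +545.455ms=3/5b
Σ=6b of 6 (66bpm 6/8) — PASS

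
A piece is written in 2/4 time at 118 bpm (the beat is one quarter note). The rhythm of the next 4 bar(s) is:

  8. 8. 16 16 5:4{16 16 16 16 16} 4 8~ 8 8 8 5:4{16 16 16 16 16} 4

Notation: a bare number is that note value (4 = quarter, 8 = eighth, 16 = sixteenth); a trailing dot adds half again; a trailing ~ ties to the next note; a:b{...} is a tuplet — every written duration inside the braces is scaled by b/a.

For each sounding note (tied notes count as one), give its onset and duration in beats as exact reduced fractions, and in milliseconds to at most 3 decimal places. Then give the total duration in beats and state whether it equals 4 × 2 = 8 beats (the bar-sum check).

1) 0.0ms=0b +381.356ms=3/4b
2) 381.356ms=3/4b +381.356ms=3/4b
3) 762.712ms=3/2b +127.119ms=1/4b
4) 889.831ms=7/4b +127.119ms=1/4b
5) 1016.949ms=2b +101.695ms=1/5b
6) 1118.644ms=11/5b +101.695ms=1/5b
7) 1220.339ms=12/5b +101.695ms=1/5b
8) 1322.034ms=13/5b +101.695ms=1/5b
9) 1423.729ms=14/5b +101.695ms=1/5b
10) 1525.424ms=3b +508.475ms=1b
11) 2033.898ms=4b +508.475ms=1b
12) 2542.373ms=5b +254.237ms=1/2b
13) 2796.61ms=11/2b +254.237ms=1/2b
14) 3050.847ms=6b +101.695ms=1/5b
15) 3152.542ms=31/5b +101.695ms=1/5b
16) 3254.237ms=32/5b +101.695ms=1/5b
17) 3355.932ms=33/5b +101.695ms=1/5b
18) 3457.627ms=34/5b +101.695ms=1/5b
19) 3559.322ms=7b +508.475ms=1b
Σ=8b of 8 (118bpm 2/4) — PASS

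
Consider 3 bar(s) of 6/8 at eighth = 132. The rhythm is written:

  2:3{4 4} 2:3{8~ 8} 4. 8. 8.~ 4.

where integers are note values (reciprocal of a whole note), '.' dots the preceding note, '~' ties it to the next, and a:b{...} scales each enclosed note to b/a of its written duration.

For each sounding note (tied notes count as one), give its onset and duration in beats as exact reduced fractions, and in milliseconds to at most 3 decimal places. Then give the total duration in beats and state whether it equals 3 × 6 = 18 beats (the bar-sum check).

1) 0.0ms=0b +1363.636ms=3b
2) 1363.636ms=3b +1363.636ms=3b
3) 2727.273ms=6b +1363.636ms=3b
4) 4090.909ms=9b +1363.636ms=3b
5) 5454.545ms=12b +681.818ms=3/2b
6) 6136.364ms=27/2b +2045.455ms=9/2b
Σ=18b of 18 (132bpm 6/8) — PASS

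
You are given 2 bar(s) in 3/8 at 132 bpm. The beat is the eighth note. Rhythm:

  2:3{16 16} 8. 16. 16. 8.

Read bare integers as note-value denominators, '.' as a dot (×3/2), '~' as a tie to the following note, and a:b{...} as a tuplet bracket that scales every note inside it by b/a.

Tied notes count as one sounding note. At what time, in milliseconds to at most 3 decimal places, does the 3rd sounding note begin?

note 3 onset = 3/2b = 681.818ms

1. 0.0ms @ 0 + 340.909ms (3/4)
2. 340.909ms @ 3/4 + 340.909ms (3/4)
3. 681.818ms @ 3/2 + 681.818ms (3/2)
4. 1363.636ms @ 3 + 340.909ms (3/4)
5. 1704.545ms @ 15/4 + 340.909ms (3/4)
6. 2045.455ms @ 9/2 + 681.818ms (3/2)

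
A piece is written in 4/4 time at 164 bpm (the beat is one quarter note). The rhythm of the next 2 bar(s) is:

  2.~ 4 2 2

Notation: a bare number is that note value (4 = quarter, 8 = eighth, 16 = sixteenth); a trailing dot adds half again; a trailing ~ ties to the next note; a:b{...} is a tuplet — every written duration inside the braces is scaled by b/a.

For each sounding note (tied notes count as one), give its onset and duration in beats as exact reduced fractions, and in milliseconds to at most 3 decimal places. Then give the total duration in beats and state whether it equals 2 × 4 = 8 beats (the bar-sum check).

1) 0.0ms=0b +1463.415ms=4b
2) 1463.415ms=4b +731.707ms=2b
3) 2195.122ms=6b +731.707ms=2b
Σ=8b of 8 (164bpm 4/4) — PASS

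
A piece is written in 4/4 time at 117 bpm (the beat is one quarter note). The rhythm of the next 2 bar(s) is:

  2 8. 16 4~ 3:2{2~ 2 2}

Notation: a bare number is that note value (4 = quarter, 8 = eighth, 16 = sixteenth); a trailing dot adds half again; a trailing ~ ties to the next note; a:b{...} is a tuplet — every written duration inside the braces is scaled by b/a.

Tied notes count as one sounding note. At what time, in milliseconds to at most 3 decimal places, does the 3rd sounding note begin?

1. 0.0ms @ 0 + 1025.641ms (2)
2. 1025.641ms @ 2 + 384.615ms (3/4)
3. 1410.256ms @ 11/4 + 128.205ms (1/4)
4. 1538.462ms @ 3 + 1880.342ms (11/3)
5. 3418.803ms @ 20/3 + 683.761ms (4/3)

note 3 onset = 11/4b = 1410.256ms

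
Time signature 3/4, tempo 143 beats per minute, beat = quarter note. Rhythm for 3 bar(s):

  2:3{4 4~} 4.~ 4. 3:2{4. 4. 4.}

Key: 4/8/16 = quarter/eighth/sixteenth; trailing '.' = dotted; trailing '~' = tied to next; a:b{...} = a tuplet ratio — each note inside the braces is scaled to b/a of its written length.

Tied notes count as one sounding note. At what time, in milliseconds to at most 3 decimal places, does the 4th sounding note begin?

1. 0.0ms @ 0 + 629.371ms (3/2)
2. 629.371ms @ 3/2 + 1888.112ms (9/2)
3. 2517.483ms @ 6 + 419.58ms (1)
4. 2937.063ms @ 7 + 419.58ms (1)
5. 3356.643ms @ 8 + 419.58ms (1)

note 4 onset = 7b = 2937.063ms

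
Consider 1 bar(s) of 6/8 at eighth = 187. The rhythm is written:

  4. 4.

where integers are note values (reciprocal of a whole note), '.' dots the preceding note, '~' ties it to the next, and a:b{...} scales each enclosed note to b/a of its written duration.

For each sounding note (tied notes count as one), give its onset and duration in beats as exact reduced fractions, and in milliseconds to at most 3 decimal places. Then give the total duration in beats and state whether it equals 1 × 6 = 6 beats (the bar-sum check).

1) 0.0ms=0b +962.567ms=3b
2) 962.567ms=3b +962.567ms=3b
Σ=6b of 6 (187bpm 6/8) — PASS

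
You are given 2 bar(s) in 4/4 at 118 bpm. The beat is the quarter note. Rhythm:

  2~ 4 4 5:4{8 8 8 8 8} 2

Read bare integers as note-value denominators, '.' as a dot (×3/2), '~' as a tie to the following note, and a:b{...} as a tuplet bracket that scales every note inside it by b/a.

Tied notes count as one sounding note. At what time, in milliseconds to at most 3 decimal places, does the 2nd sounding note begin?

1. 0.0ms @ 0 + 1525.424ms (3)
2. 1525.424ms @ 3 + 508.475ms (1)
3. 2033.898ms @ 4 + 203.39ms (2/5)
4. 2237.288ms @ 22/5 + 203.39ms (2/5)
5. 2440.678ms @ 24/5 + 203.39ms (2/5)
6. 2644.068ms @ 26/5 + 203.39ms (2/5)
7. 2847.458ms @ 28/5 + 203.39ms (2/5)
8. 3050.847ms @ 6 + 1016.949ms (2)

note 2 onset = 3b = 1525.424ms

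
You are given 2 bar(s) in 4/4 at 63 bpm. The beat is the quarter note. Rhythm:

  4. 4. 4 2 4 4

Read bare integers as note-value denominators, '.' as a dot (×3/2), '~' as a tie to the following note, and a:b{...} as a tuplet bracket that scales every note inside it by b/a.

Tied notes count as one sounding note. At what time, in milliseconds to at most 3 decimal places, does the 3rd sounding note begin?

1. 0.0ms @ 0 + 1428.571ms (3/2)
2. 1428.571ms @ 3/2 + 1428.571ms (3/2)
3. 2857.143ms @ 3 + 952.381ms (1)
4. 3809.524ms @ 4 + 1904.762ms (2)
5. 5714.286ms @ 6 + 952.381ms (1)
6. 6666.667ms @ 7 + 952.381ms (1)

note 3 onset = 3b = 2857.143ms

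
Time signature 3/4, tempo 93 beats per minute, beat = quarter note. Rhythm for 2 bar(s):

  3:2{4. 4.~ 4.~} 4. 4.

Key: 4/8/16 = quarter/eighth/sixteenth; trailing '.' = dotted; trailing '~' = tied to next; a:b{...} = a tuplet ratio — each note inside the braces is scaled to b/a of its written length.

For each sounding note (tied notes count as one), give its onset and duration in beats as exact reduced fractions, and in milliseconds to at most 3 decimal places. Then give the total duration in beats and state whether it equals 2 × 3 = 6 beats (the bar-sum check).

1) 0.0ms=0b +645.161ms=1b
2) 645.161ms=1b +2258.065ms=7/2b
3) 2903.226ms=9/2b +967.742ms=3/2b
Σ=6b of 6 (93bpm 3/4) — PASS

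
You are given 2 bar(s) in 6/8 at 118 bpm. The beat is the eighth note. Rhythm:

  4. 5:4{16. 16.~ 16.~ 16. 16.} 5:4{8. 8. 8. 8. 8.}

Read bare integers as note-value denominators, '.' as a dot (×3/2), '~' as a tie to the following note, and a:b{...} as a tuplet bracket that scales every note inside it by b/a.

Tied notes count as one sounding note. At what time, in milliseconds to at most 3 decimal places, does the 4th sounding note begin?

1. 0.0ms @ 0 + 1525.424ms (3)
2. 1525.424ms @ 3 + 305.085ms (3/5)
3. 1830.508ms @ 18/5 + 915.254ms (9/5)
4. 2745.763ms @ 27/5 + 305.085ms (3/5)
5. 3050.847ms @ 6 + 610.169ms (6/5)
6. 3661.017ms @ 36/5 + 610.169ms (6/5)
7. 4271.186ms @ 42/5 + 610.169ms (6/5)
8. 4881.356ms @ 48/5 + 610.169ms (6/5)
9. 5491.525ms @ 54/5 + 610.169ms (6/5)

note 4 onset = 27/5b = 2745.763ms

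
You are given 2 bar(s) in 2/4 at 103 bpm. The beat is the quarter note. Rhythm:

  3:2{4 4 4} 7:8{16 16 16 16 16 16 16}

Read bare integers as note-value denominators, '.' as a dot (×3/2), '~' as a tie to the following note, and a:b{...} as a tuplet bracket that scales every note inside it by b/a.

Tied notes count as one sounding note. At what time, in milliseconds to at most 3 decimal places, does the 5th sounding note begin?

note 5 onset = 16/7b = 1331.484ms

1. 0.0ms @ 0 + 388.35ms (2/3)
2. 388.35ms @ 2/3 + 388.35ms (2/3)
3. 776.699ms @ 4/3 + 388.35ms (2/3)
4. 1165.049ms @ 2 + 166.436ms (2/7)
5. 1331.484ms @ 16/7 + 166.436ms (2/7)
6. 1497.92ms @ 18/7 + 166.436ms (2/7)
7. 1664.355ms @ 20/7 + 166.436ms (2/7)
8. 1830.791ms @ 22/7 + 166.436ms (2/7)
9. 1997.226ms @ 24/7 + 166.436ms (2/7)
10. 2163.662ms @ 26/7 + 166.436ms (2/7)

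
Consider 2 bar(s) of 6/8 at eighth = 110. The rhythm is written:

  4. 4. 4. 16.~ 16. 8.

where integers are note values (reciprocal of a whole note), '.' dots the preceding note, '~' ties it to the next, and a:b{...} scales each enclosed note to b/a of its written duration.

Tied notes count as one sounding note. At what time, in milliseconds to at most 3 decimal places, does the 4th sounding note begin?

1. 0.0ms @ 0 + 1636.364ms (3)
2. 1636.364ms @ 3 + 1636.364ms (3)
3. 3272.727ms @ 6 + 1636.364ms (3)
4. 4909.091ms @ 9 + 818.182ms (3/2)
5. 5727.273ms @ 21/2 + 818.182ms (3/2)

note 4 onset = 9b = 4909.091ms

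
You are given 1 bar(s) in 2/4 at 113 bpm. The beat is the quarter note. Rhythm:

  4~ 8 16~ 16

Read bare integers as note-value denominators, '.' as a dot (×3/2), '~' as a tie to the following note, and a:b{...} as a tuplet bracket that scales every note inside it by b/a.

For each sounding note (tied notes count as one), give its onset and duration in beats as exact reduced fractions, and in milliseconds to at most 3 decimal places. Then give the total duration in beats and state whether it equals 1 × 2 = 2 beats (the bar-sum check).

1) 0.0ms=0b +796.46ms=3/2b
2) 796.46ms=3/2b +265.487ms=1/2b
Σ=2b of 2 (113bpm 2/4) — PASS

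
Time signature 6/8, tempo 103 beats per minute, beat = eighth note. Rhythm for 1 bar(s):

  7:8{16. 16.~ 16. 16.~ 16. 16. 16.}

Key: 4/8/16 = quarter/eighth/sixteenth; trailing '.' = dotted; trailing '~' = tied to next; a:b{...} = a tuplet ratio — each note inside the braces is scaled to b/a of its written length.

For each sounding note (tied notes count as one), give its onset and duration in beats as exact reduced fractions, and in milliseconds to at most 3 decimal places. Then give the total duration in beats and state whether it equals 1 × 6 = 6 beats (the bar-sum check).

1) 0.0ms=0b +499.307ms=6/7b
2) 499.307ms=6/7b +998.613ms=12/7b
3) 1497.92ms=18/7b +998.613ms=12/7b
4) 2496.533ms=30/7b +499.307ms=6/7b
5) 2995.839ms=36/7b +499.307ms=6/7b
Σ=6b of 6 (103bpm 6/8) — PASS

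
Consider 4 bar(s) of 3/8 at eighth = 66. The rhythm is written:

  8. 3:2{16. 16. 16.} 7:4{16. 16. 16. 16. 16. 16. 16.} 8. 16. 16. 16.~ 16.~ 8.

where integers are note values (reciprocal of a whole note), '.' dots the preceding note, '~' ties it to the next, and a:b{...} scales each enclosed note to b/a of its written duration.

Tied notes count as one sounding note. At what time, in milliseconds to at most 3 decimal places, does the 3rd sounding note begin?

note 3 onset = 2b = 1818.182ms

1. 0.0ms @ 0 + 1363.636ms (3/2)
2. 1363.636ms @ 3/2 + 454.545ms (1/2)
3. 1818.182ms @ 2 + 454.545ms (1/2)
4. 2272.727ms @ 5/2 + 454.545ms (1/2)
5. 2727.273ms @ 3 + 389.61ms (3/7)
6. 3116.883ms @ 24/7 + 389.61ms (3/7)
7. 3506.494ms @ 27/7 + 389.61ms (3/7)
8. 3896.104ms @ 30/7 + 389.61ms (3/7)
9. 4285.714ms @ 33/7 + 389.61ms (3/7)
10. 4675.325ms @ 36/7 + 389.61ms (3/7)
11. 5064.935ms @ 39/7 + 389.61ms (3/7)
12. 5454.545ms @ 6 + 1363.636ms (3/2)
13. 6818.182ms @ 15/2 + 681.818ms (3/4)
14. 7500.0ms @ 33/4 + 681.818ms (3/4)
15. 8181.818ms @ 9 + 2727.273ms (3)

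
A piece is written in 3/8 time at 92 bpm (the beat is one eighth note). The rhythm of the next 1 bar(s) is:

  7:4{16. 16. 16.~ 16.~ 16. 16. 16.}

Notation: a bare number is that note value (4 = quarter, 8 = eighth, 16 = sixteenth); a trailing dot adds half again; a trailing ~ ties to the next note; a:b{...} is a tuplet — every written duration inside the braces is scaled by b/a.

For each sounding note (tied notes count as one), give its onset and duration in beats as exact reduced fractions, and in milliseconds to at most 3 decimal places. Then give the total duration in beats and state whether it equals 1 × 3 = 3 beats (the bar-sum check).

1) 0.0ms=0b +279.503ms=3/7b
2) 279.503ms=3/7b +279.503ms=3/7b
3) 559.006ms=6/7b +838.509ms=9/7b
4) 1397.516ms=15/7b +279.503ms=3/7b
5) 1677.019ms=18/7b +279.503ms=3/7b
Σ=3b of 3 (92bpm 3/8) — PASS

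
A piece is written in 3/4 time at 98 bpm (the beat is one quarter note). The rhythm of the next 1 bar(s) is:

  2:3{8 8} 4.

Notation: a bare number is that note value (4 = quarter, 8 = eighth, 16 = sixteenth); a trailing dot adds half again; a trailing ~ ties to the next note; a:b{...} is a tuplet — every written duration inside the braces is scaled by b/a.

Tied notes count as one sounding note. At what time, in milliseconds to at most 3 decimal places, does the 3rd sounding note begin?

note 3 onset = 3/2b = 918.367ms

1. 0.0ms @ 0 + 459.184ms (3/4)
2. 459.184ms @ 3/4 + 459.184ms (3/4)
3. 918.367ms @ 3/2 + 918.367ms (3/2)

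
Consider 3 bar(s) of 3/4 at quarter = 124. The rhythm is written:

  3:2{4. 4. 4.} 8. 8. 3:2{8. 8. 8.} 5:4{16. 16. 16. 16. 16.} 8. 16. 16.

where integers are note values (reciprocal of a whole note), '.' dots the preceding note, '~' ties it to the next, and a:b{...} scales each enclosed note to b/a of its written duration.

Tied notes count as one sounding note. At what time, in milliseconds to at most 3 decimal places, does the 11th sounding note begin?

1. 0.0ms @ 0 + 483.871ms (1)
2. 483.871ms @ 1 + 483.871ms (1)
3. 967.742ms @ 2 + 483.871ms (1)
4. 1451.613ms @ 3 + 362.903ms (3/4)
5. 1814.516ms @ 15/4 + 362.903ms (3/4)
6. 2177.419ms @ 9/2 + 241.935ms (1/2)
7. 2419.355ms @ 5 + 241.935ms (1/2)
8. 2661.29ms @ 11/2 + 241.935ms (1/2)
9. 2903.226ms @ 6 + 145.161ms (3/10)
10. 3048.387ms @ 63/10 + 145.161ms (3/10)
11. 3193.548ms @ 33/5 + 145.161ms (3/10)
12. 3338.71ms @ 69/10 + 145.161ms (3/10)
13. 3483.871ms @ 36/5 + 145.161ms (3/10)
14. 3629.032ms @ 15/2 + 362.903ms (3/4)
15. 3991.935ms @ 33/4 + 181.452ms (3/8)
16. 4173.387ms @ 69/8 + 181.452ms (3/8)

note 11 onset = 33/5b = 3193.548ms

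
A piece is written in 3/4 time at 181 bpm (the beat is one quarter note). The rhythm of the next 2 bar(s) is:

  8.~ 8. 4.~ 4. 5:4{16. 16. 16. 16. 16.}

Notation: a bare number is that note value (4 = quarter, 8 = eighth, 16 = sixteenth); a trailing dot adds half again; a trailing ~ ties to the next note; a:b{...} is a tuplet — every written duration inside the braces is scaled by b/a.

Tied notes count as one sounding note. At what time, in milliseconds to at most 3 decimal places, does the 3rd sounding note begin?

1. 0.0ms @ 0 + 497.238ms (3/2)
2. 497.238ms @ 3/2 + 994.475ms (3)
3. 1491.713ms @ 9/2 + 99.448ms (3/10)
4. 1591.16ms @ 24/5 + 99.448ms (3/10)
5. 1690.608ms @ 51/10 + 99.448ms (3/10)
6. 1790.055ms @ 27/5 + 99.448ms (3/10)
7. 1889.503ms @ 57/10 + 99.448ms (3/10)

note 3 onset = 9/2b = 1491.713ms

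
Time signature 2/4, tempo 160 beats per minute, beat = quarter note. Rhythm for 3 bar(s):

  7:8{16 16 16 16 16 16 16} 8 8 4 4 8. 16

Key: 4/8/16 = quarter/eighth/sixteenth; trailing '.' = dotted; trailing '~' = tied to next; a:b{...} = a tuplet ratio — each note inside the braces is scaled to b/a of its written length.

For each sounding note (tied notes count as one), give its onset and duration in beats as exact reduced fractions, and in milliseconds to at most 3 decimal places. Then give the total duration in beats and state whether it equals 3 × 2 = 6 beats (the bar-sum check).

1) 0.0ms=0b +107.143ms=2/7b
2) 107.143ms=2/7b +107.143ms=2/7b
3) 214.286ms=4/7b +107.143ms=2/7b
4) 321.429ms=6/7b +107.143ms=2/7b
5) 428.571ms=8/7b +107.143ms=2/7b
6) 535.714ms=10/7b +107.143ms=2/7b
7) 642.857ms=12/7b +107.143ms=2/7b
8) 750.0ms=2b +187.5ms=1/2b
9) 937.5ms=5/2b +187.5ms=1/2b
10) 1125.0ms=3b +375.0ms=1b
11) 1500.0ms=4b +375.0ms=1b
12) 1875.0ms=5b +281.25ms=3/4b
13) 2156.25ms=23/4b +93.75ms=1/4b
Σ=6b of 6 (160bpm 2/4) — PASS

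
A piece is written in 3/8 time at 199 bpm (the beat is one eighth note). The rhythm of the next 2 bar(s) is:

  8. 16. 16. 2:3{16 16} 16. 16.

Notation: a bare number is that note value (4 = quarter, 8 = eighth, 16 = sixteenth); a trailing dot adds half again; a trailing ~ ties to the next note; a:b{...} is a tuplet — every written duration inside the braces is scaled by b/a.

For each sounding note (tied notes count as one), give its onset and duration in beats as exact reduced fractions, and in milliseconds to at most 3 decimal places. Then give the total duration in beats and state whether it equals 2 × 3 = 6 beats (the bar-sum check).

1) 0.0ms=0b +452.261ms=3/2b
2) 452.261ms=3/2b +226.131ms=3/4b
3) 678.392ms=9/4b +226.131ms=3/4b
4) 904.523ms=3b +226.131ms=3/4b
5) 1130.653ms=15/4b +226.131ms=3/4b
6) 1356.784ms=9/2b +226.131ms=3/4b
7) 1582.915ms=21/4b +226.131ms=3/4b
Σ=6b of 6 (199bpm 3/8) — PASS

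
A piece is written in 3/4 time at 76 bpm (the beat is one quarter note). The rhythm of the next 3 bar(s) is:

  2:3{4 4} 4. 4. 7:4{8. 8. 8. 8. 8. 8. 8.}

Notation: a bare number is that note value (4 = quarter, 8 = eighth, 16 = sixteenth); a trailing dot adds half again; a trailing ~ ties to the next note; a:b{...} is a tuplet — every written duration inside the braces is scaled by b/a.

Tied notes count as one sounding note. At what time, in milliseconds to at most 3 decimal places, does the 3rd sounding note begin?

note 3 onset = 3b = 2368.421ms

1. 0.0ms @ 0 + 1184.211ms (3/2)
2. 1184.211ms @ 3/2 + 1184.211ms (3/2)
3. 2368.421ms @ 3 + 1184.211ms (3/2)
4. 3552.632ms @ 9/2 + 1184.211ms (3/2)
5. 4736.842ms @ 6 + 338.346ms (3/7)
6. 5075.188ms @ 45/7 + 338.346ms (3/7)
7. 5413.534ms @ 48/7 + 338.346ms (3/7)
8. 5751.88ms @ 51/7 + 338.346ms (3/7)
9. 6090.226ms @ 54/7 + 338.346ms (3/7)
10. 6428.571ms @ 57/7 + 338.346ms (3/7)
11. 6766.917ms @ 60/7 + 338.346ms (3/7)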